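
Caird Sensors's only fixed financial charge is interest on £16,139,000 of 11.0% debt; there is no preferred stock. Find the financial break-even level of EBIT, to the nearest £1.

£1,775,290

Annual interest = 11.0% × £16,139,000 = £1,775,290.00.
With no preferred dividends, EPS = 0 when EBIT exactly covers interest, so the financial break-even EBIT is £1,775,290.00.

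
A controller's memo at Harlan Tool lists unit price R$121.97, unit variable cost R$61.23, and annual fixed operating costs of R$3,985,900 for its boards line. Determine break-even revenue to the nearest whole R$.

CM per unit = R$121.97 − R$61.23 = R$60.74; CM ratio = R$60.74 / R$121.97 = 0.4980.
Break-even sales = FC ÷ CM ratio = R$3,985,900 × R$121.97 / R$60.74 = R$8,003,955.

R$8,003,955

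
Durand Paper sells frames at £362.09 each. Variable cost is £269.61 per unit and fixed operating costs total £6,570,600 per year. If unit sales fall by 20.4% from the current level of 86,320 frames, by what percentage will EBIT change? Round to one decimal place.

-115.3%

At 86,320 units, contribution = 86,320 × £92.48 = £7,982,873.60.
Operating income = contribution − fixed costs = £7,982,873.60 − £6,570,600 = £1,412,273.60.
DOL = contribution ÷ EBIT = £7,982,873.60 ÷ £1,412,273.60 = 5.6525.
Operating income changes by 5.6525 × -20.4% = -115.3%.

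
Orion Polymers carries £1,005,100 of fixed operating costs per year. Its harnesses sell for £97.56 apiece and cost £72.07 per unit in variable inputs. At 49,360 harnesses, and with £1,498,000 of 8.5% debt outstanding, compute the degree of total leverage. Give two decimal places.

10.00

At 49,360 units, contribution = 49,360 × £25.49 = £1,258,186.40.
Operating income = contribution − fixed costs = £1,258,186.40 − £1,005,100 = £253,086.40. Interest = £127,330.00, so EBIT − I = £125,756.40.
Degree of total leverage = total CM / (EBIT − interest) = £1,258,186.40 / £125,756.40 = 10.0049.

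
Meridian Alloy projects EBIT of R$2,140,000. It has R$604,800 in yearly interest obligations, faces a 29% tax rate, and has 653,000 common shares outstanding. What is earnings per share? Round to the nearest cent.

Pre-tax income = R$2,140,000 − R$604,800.00 = R$1,535,200.00.
Net income = R$1,535,200.00 × (1 − 0.29) = R$1,089,992.00.
Per share: R$1,089,992.00 / 653,000 shares = R$1.67.

R$1.67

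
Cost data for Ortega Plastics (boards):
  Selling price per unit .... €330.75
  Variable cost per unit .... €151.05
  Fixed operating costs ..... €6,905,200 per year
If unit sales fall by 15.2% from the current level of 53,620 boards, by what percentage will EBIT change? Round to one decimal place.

-53.6%

At 53,620 units, contribution = 53,620 × €179.70 = €9,635,514.00.
Operating income = contribution − fixed costs = €9,635,514.00 − €6,905,200 = €2,730,314.00.
DOL = contribution ÷ EBIT = €9,635,514.00 ÷ €2,730,314.00 = 3.5291.
%ΔEBIT = DOL × %ΔSales = 3.5291 × -15.2% = -53.6%.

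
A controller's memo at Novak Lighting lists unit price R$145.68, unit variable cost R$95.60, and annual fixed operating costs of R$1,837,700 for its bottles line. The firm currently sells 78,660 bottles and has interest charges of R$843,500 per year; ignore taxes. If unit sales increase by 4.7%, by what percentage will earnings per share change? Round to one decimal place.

Contribution at this volume is 78,660 × R$50.08 = R$3,939,292.80.
EBIT = R$3,939,292.80 − R$1,837,700 = R$2,101,592.80.
Interest = R$843,500.00, so EBIT − I = R$1,258,092.80.
Degree of combined leverage = contribution ÷ (EBIT − I) = R$3,939,292.80 ÷ R$1,258,092.80 = 3.1312.
%ΔEPS = DCL × %ΔSales = 3.1312 × +4.7% = +14.7%.

+14.7%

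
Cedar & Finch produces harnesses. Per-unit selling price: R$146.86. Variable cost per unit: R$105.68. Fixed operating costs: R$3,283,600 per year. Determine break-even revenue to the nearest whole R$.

CM per unit = R$146.86 − R$105.68 = R$41.18; CM ratio = R$41.18 / R$146.86 = 0.2804.
Break-even revenue = fixed costs × price ÷ CM = R$3,283,600 × R$146.86 ÷ R$41.18 = R$11,710,284.

R$11,710,284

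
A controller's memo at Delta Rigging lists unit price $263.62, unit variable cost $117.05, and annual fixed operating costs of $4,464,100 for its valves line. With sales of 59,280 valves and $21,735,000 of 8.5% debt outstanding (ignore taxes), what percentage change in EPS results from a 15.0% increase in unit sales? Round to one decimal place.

+54.8%

Contribution at this volume is 59,280 × $146.57 = $8,688,669.60.
Subtracting fixed costs: EBIT = $8,688,669.60 − $4,464,100 = $4,224,569.60.
After interest of $1,847,475.00, pre-tax earnings = $2,377,094.60.
Degree of combined leverage = contribution ÷ (EBIT − I) = $8,688,669.60 ÷ $2,377,094.60 = 3.6552.
%ΔEPS = DCL × %ΔSales = 3.6552 × +15.0% = +54.8%.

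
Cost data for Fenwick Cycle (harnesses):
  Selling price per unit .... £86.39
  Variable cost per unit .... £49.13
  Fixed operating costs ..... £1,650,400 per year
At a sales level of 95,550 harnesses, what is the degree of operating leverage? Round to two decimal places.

Total contribution margin = 95,550 × £37.26 = £3,560,193.00.
Operating income = contribution − fixed costs = £3,560,193.00 − £1,650,400 = £1,909,793.00.
DOL = contribution ÷ EBIT = £3,560,193.00 ÷ £1,909,793.00 = 1.8642.

1.86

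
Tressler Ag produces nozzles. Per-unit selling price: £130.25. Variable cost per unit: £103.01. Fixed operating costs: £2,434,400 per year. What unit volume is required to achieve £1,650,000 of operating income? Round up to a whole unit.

149,942 nozzles

Contribution margin per unit = £130.25 − £103.01 = £27.24.
Required volume = (fixed costs + target profit) ÷ CM = (£2,434,400 + £1,650,000) ÷ £27.24 = 149,941.26, so 149,942 nozzles.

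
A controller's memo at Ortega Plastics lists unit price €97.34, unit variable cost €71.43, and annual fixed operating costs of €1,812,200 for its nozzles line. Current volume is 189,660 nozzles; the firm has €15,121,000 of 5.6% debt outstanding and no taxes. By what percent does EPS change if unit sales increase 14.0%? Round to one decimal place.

+30.5%

At 189,660 units, contribution = 189,660 × €25.91 = €4,914,090.60.
EBIT = €4,914,090.60 − €1,812,200 = €3,101,890.60.
Interest = €846,776.00, so EBIT − I = €2,255,114.60.
Degree of combined leverage = contribution ÷ (EBIT − I) = €4,914,090.60 ÷ €2,255,114.60 = 2.1791.
%ΔEPS = DCL × %ΔSales = 2.1791 × +14.0% = +30.5%.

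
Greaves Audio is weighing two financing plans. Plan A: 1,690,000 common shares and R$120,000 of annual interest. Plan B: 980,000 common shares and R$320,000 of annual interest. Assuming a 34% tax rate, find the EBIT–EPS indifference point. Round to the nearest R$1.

At indifference, (EBIT − 120,000)(1 − t)/1,690,000 = (EBIT − 320,000)(1 − t)/980,000.
Cancelling (1 − t) and cross-multiplying: 980,000·(EBIT − 120,000) = 1,690,000·(EBIT − 320,000).
EBIT × (1,690,000 − 980,000) = 320,000 × 1,690,000 − 120,000 × 980,000 = 423,200,000,000, so EBIT = 423,200,000,000 ÷ 710,000 = 596,056.34.

R$596,056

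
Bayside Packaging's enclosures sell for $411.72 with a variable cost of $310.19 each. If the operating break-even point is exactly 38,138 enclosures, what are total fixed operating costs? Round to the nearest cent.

$3,872,151.14

Contribution margin per unit = $411.72 − $310.19 = $101.53.
Fixed costs = break-even units × CM = 38,138 × $101.53 = $3,872,151.14.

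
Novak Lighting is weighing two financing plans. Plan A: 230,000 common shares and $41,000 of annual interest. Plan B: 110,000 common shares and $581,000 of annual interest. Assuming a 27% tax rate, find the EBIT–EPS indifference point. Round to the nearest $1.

At indifference, (EBIT − 41,000)(1 − t)/230,000 = (EBIT − 581,000)(1 − t)/110,000.
Cancelling (1 − t) and cross-multiplying: 110,000·(EBIT − 41,000) = 230,000·(EBIT − 581,000).
EBIT × (230,000 − 110,000) = 581,000 × 230,000 − 41,000 × 110,000 = 129,120,000,000, so EBIT = 129,120,000,000 ÷ 120,000 = 1,076,000.00.

$1,076,000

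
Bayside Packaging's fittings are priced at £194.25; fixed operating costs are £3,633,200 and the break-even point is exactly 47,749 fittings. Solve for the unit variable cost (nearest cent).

£118.16

At break-even, FC = Q × (P − VC), so P − VC = £3,633,200 ÷ 47,749 = £76.0896.
Variable cost per unit = £194.25 − £76.0896 = £118.16.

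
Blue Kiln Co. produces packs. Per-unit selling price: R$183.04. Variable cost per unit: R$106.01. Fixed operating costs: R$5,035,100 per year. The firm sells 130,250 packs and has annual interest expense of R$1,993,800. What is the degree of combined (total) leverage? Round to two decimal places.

3.34

Total contribution margin = 130,250 × R$77.03 = R$10,033,157.50.
Operating income = contribution − fixed costs = R$10,033,157.50 − R$5,035,100 = R$4,998,057.50. Interest = R$1,993,800.00, so EBIT − I = R$3,004,257.50.
Degree of total leverage = total CM / (EBIT − interest) = R$10,033,157.50 / R$3,004,257.50 = 3.3396.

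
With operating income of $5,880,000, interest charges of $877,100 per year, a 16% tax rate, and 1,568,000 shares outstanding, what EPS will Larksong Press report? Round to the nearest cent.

Interest = $877,100.00, so EBT = $5,880,000 − $877,100.00 = $5,002,900.00.
After tax at 16%: net income = $5,002,900.00 × 0.84 = $4,202,436.00.
EPS = $4,202,436.00 ÷ 1,568,000 = $2.68.

$2.68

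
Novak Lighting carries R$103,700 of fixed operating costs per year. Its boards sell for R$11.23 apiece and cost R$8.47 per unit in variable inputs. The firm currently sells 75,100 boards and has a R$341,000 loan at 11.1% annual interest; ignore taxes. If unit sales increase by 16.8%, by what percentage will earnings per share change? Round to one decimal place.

+53.0%

Total contribution margin = 75,100 × R$2.76 = R$207,276.00.
Operating income = contribution − fixed costs = R$207,276.00 − R$103,700 = R$103,576.00.
Interest = R$37,851.00, so EBIT − I = R$65,725.00.
Degree of combined leverage = contribution ÷ (EBIT − I) = R$207,276.00 ÷ R$65,725.00 = 3.1537.
EPS therefore changes by 3.1537 × (+16.8%) = +53.0%.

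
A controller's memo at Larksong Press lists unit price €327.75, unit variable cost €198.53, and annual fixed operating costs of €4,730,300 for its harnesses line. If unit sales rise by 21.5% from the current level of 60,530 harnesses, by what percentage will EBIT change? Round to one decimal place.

+54.4%

Contribution at this volume is 60,530 × €129.22 = €7,821,686.60.
EBIT = €7,821,686.60 − €4,730,300 = €3,091,386.60.
So DOL = total CM / EBIT = €7,821,686.60 / €3,091,386.60 = 2.5302.
%ΔEBIT = DOL × %ΔSales = 2.5302 × +21.5% = +54.4%.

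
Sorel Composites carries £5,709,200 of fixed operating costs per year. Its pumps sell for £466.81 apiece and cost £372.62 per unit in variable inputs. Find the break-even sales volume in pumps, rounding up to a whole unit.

60,614 pumps

Each unit contributes £466.81 − £372.62 = £94.19.
Break-even Q = £5,709,200 / £94.19 = 60,613.65 → 60,614 pumps.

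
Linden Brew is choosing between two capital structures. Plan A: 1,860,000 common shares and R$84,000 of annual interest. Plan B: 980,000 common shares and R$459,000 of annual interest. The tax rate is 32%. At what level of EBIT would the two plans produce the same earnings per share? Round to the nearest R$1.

Set EPS_A = EPS_B: (EBIT − R$84,000)(1 − 0.32) ÷ 1,860,000 = (EBIT − R$459,000)(1 − 0.32) ÷ 980,000.
Cancelling (1 − t) and cross-multiplying: 980,000·(EBIT − 84,000) = 1,860,000·(EBIT − 459,000).
Solving, EBIT = (459,000·1,860,000 − 84,000·980,000) / (1,860,000 − 980,000) = 771,420,000,000 / 880,000 = 876,613.64.

R$876,614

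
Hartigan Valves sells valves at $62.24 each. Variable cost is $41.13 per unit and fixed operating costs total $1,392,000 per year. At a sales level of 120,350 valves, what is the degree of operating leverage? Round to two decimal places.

At 120,350 units, contribution = 120,350 × $21.11 = $2,540,588.50.
Subtracting fixed costs: EBIT = $2,540,588.50 − $1,392,000 = $1,148,588.50.
Degree of operating leverage = $2,540,588.50 / $1,148,588.50 = 2.2119.

2.21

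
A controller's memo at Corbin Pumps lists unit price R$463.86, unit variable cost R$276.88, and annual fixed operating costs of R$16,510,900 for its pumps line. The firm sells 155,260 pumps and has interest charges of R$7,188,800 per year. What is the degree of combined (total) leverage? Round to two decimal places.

5.45

Total contribution margin = 155,260 × R$186.98 = R$29,030,514.80.
EBIT = R$29,030,514.80 − R$16,510,900 = R$12,519,614.80. Interest = R$7,188,800.00, so EBIT − I = R$5,330,814.80.
DCL = contribution ÷ (EBIT − I) = R$29,030,514.80 ÷ R$5,330,814.80 = 5.4458.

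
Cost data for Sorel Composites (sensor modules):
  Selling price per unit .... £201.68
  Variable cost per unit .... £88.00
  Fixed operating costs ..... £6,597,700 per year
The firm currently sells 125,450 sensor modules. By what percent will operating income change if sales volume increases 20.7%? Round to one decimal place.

+38.5%

Total contribution margin = 125,450 × £113.68 = £14,261,156.00.
EBIT = £14,261,156.00 − £6,597,700 = £7,663,456.00.
So DOL = total CM / EBIT = £14,261,156.00 / £7,663,456.00 = 1.8609.
So EBIT moves 1.8609 × (+20.7%) = +38.5%.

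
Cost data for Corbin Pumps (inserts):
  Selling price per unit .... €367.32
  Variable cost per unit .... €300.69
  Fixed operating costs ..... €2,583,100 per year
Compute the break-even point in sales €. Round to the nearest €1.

€14,240,196

CM per unit = €367.32 − €300.69 = €66.63; CM ratio = €66.63 / €367.32 = 0.1814.
Break-even revenue = fixed costs × price ÷ CM = €2,583,100 × €367.32 ÷ €66.63 = €14,240,196.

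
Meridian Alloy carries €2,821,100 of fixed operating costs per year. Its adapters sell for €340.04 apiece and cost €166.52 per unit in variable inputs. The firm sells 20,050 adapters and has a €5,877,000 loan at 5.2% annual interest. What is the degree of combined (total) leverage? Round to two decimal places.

Total contribution margin = 20,050 × €173.52 = €3,479,076.00.
EBIT = €3,479,076.00 − €2,821,100 = €657,976.00. Interest = €305,604.00, so EBIT − I = €352,372.00.
Degree of total leverage = total CM / (EBIT − interest) = €3,479,076.00 / €352,372.00 = 9.8733.

9.87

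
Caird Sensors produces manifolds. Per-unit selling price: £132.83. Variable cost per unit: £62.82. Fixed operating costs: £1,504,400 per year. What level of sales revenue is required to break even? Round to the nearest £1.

CM per unit = £132.83 − £62.82 = £70.01; CM ratio = £70.01 / £132.83 = 0.5271.
Break-even revenue = fixed costs × price ÷ CM = £1,504,400 × £132.83 ÷ £70.01 = £2,854,299.

£2,854,299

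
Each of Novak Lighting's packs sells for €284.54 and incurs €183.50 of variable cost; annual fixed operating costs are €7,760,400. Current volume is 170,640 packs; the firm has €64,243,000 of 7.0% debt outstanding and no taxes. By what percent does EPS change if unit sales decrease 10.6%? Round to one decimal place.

Total contribution margin = 170,640 × €101.04 = €17,241,465.60.
Operating income = contribution − fixed costs = €17,241,465.60 − €7,760,400 = €9,481,065.60.
Interest = €4,497,010.00, so EBIT − I = €4,984,055.60.
Degree of combined leverage = contribution ÷ (EBIT − I) = €17,241,465.60 ÷ €4,984,055.60 = 3.4593.
%ΔEPS = DCL × %ΔSales = 3.4593 × -10.6% = -36.7%.

-36.7%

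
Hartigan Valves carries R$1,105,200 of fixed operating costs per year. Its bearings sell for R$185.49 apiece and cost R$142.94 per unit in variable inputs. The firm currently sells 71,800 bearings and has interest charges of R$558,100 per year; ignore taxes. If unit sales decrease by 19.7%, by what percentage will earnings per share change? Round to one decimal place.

Contribution at this volume is 71,800 × R$42.55 = R$3,055,090.00.
EBIT = R$3,055,090.00 − R$1,105,200 = R$1,949,890.00.
After interest of R$558,100.00, pre-tax earnings = R$1,391,790.00.
DCL = total CM / (EBIT − I) = R$3,055,090.00 / R$1,391,790.00 = 2.1951.
EPS therefore changes by 2.1951 × (-19.7%) = -43.2%.

-43.2%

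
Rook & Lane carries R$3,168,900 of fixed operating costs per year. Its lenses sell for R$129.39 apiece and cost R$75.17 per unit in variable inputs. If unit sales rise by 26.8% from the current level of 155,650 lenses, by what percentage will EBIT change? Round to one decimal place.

+42.9%

Contribution at this volume is 155,650 × R$54.22 = R$8,439,343.00.
EBIT = R$8,439,343.00 − R$3,168,900 = R$5,270,443.00.
Degree of operating leverage = R$8,439,343.00 / R$5,270,443.00 = 1.6013.
Operating income changes by 1.6013 × +26.8% = +42.9%.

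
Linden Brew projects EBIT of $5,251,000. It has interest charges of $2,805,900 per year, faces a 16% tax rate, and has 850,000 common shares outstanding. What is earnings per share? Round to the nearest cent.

Interest = $2,805,900.00, so EBT = $5,251,000 − $2,805,900.00 = $2,445,100.00.
Net income = $2,445,100.00 × (1 − 0.16) = $2,053,884.00.
EPS = $2,053,884.00 ÷ 850,000 = $2.42.

$2.42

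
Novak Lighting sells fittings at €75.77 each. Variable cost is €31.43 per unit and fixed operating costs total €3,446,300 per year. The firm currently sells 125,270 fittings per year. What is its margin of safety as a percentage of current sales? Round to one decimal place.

38.0%

Each unit contributes €75.77 − €31.43 = €44.34. Break-even units = €3,446,300 ÷ €44.34 = 77,724.40; break-even revenue = 77,724.40 × €75.77 = €5,889,177.97.
Current sales = 125,270 × €75.77 = €9,491,707.90.
Margin of safety = (€9,491,707.90 − €5,889,177.97) ÷ €9,491,707.90 = 38.0%.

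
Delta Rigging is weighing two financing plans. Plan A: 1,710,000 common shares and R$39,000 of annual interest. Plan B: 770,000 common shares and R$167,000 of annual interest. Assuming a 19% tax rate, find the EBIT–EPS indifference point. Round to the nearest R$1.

At indifference, (EBIT − 39,000)(1 − t)/1,710,000 = (EBIT − 167,000)(1 − t)/770,000.
Cancelling (1 − t) and cross-multiplying: 770,000·(EBIT − 39,000) = 1,710,000·(EBIT − 167,000).
EBIT × (1,710,000 − 770,000) = 167,000 × 1,710,000 − 39,000 × 770,000 = 255,540,000,000, so EBIT = 255,540,000,000 ÷ 940,000 = 271,851.06.

R$271,851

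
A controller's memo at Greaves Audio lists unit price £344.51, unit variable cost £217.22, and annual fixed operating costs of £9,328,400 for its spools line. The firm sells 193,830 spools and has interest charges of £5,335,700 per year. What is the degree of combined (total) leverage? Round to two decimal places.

2.47

Contribution at this volume is 193,830 × £127.29 = £24,672,620.70.
EBIT = £24,672,620.70 − £9,328,400 = £15,344,220.70. Interest = £5,335,700.00, so EBIT − I = £10,008,520.70.
DCL = contribution ÷ (EBIT − I) = £24,672,620.70 ÷ £10,008,520.70 = 2.4652.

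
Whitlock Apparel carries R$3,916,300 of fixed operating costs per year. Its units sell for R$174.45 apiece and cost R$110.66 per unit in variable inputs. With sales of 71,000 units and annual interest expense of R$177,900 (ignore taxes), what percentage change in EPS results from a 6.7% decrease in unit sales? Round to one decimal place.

Total contribution margin = 71,000 × R$63.79 = R$4,529,090.00.
Operating income = contribution − fixed costs = R$4,529,090.00 − R$3,916,300 = R$612,790.00.
Interest = R$177,900.00, so EBIT − I = R$434,890.00.
DCL = total CM / (EBIT − I) = R$4,529,090.00 / R$434,890.00 = 10.4143.
%ΔEPS = DCL × %ΔSales = 10.4143 × -6.7% = -69.8%.

-69.8%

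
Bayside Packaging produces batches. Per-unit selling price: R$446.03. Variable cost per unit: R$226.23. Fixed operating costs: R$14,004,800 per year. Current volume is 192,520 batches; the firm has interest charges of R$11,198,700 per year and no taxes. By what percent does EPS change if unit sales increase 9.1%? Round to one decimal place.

Contribution at this volume is 192,520 × R$219.80 = R$42,315,896.00.
Operating income = contribution − fixed costs = R$42,315,896.00 − R$14,004,800 = R$28,311,096.00.
Interest = R$11,198,700.00, so EBIT − I = R$17,112,396.00.
Degree of combined leverage = contribution ÷ (EBIT − I) = R$42,315,896.00 ÷ R$17,112,396.00 = 2.4728.
%ΔEPS = DCL × %ΔSales = 2.4728 × +9.1% = +22.5%.

+22.5%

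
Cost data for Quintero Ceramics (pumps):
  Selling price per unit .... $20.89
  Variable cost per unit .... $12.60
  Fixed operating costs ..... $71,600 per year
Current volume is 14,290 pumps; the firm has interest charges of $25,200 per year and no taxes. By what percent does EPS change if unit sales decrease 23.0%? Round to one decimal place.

Total contribution margin = 14,290 × $8.29 = $118,464.10.
Subtracting fixed costs: EBIT = $118,464.10 − $71,600 = $46,864.10.
After interest of $25,200.00, pre-tax earnings = $21,664.10.
Degree of combined leverage = contribution ÷ (EBIT − I) = $118,464.10 ÷ $21,664.10 = 5.4682.
EPS therefore changes by 5.4682 × (-23.0%) = -125.8%.

-125.8%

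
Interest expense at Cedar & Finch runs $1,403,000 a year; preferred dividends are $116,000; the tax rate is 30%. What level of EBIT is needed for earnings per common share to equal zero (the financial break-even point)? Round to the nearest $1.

$1,568,714

Preferred dividends are paid after tax, so their pre-tax equivalent is $116,000 ÷ (1 − 0.30) = $165,714.29.
Financial break-even EBIT = interest + D_p ÷ (1 − t) = $1,403,000 + $165,714.29 = $1,568,714.29.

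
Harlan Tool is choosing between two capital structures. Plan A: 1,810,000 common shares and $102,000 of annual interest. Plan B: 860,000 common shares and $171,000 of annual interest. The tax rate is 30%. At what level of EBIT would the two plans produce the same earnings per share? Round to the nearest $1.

At indifference, (EBIT − 102,000)(1 − t)/1,810,000 = (EBIT − 171,000)(1 − t)/860,000.
Cancelling (1 − t) and cross-multiplying: 860,000·(EBIT − 102,000) = 1,810,000·(EBIT − 171,000).
EBIT × (1,810,000 − 860,000) = 171,000 × 1,810,000 − 102,000 × 860,000 = 221,790,000,000, so EBIT = 221,790,000,000 ÷ 950,000 = 233,463.16.

$233,463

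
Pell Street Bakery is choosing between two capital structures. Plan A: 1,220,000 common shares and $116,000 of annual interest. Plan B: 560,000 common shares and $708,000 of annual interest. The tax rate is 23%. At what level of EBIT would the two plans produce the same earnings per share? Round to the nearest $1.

Set EPS_A = EPS_B: (EBIT − $116,000)(1 − 0.23) ÷ 1,220,000 = (EBIT − $708,000)(1 − 0.23) ÷ 560,000.
The (1 − t) factor cancels: (EBIT − 116,000) × 560,000 = (EBIT − 708,000) × 1,220,000.
Solving, EBIT = (708,000·1,220,000 − 116,000·560,000) / (1,220,000 − 560,000) = 798,800,000,000 / 660,000 = 1,210,303.03.

$1,210,303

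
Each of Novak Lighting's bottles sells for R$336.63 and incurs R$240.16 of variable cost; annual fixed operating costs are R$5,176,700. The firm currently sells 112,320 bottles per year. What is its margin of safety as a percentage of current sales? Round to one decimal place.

Unit CM = price − variable cost = R$336.63 − R$240.16 = R$96.47. Break-even units = R$5,176,700 ÷ R$96.47 = 53,661.24; break-even revenue = 53,661.24 × R$336.63 = R$18,063,983.84.
Actual sales revenue = 112,320 × R$336.63 = R$37,810,281.60.
Margin of safety = (R$37,810,281.60 − R$18,063,983.84) ÷ R$37,810,281.60 = 52.2%.

52.2%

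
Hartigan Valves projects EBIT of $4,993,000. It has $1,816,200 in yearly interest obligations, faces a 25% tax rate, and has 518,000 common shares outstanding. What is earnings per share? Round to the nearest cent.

$4.60

Interest = $1,816,200.00, so EBT = $4,993,000 − $1,816,200.00 = $3,176,800.00.
After tax at 25%: net income = $3,176,800.00 × 0.75 = $2,382,600.00.
Per share: $2,382,600.00 / 518,000 shares = $4.60.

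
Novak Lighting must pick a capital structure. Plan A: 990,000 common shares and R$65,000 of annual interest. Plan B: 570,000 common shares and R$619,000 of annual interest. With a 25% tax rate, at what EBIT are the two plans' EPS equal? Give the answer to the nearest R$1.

Set EPS_A = EPS_B: (EBIT − R$65,000)(1 − 0.25) ÷ 990,000 = (EBIT − R$619,000)(1 − 0.25) ÷ 570,000.
The (1 − t) factor cancels: (EBIT − 65,000) × 570,000 = (EBIT − 619,000) × 990,000.
Solving, EBIT = (619,000·990,000 − 65,000·570,000) / (990,000 − 570,000) = 575,760,000,000 / 420,000 = 1,370,857.14.

R$1,370,857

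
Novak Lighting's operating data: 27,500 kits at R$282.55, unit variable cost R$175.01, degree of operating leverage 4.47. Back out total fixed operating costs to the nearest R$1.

At 27,500 units, contribution = 27,500 × R$107.54 = R$2,957,350.00.
DOL = contribution / EBIT, so EBIT = R$2,957,350.00 / 4.47 = R$661,599.55.
And FC = contribution − EBIT = R$2,957,350.00 − R$661,599.55 = R$2,295,750.

R$2,295,750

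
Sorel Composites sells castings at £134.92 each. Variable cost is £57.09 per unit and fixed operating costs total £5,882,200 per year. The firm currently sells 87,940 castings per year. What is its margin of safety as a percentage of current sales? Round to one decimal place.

Each unit contributes £134.92 − £57.09 = £77.83. Break-even units = £5,882,200 ÷ £77.83 = 75,577.54; break-even revenue = 75,577.54 × £134.92 = £10,196,921.80.
Current sales = 87,940 × £134.92 = £11,864,864.80.
Margin of safety = (£11,864,864.80 − £10,196,921.80) ÷ £11,864,864.80 = 14.1%.

14.1%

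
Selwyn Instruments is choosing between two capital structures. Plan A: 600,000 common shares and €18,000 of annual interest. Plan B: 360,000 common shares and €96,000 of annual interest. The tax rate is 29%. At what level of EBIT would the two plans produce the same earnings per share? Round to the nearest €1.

Set EPS_A = EPS_B: (EBIT − €18,000)(1 − 0.29) ÷ 600,000 = (EBIT − €96,000)(1 − 0.29) ÷ 360,000.
Cancelling (1 − t) and cross-multiplying: 360,000·(EBIT − 18,000) = 600,000·(EBIT − 96,000).
EBIT × (600,000 − 360,000) = 96,000 × 600,000 − 18,000 × 360,000 = 51,120,000,000, so EBIT = 51,120,000,000 ÷ 240,000 = 213,000.00.

€213,000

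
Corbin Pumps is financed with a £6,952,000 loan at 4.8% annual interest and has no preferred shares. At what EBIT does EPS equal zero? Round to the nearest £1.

Annual interest = 4.8% × £6,952,000 = £333,696.00.
With no preferred dividends, EPS = 0 when EBIT exactly covers interest, so the financial break-even EBIT is £333,696.00.

£333,696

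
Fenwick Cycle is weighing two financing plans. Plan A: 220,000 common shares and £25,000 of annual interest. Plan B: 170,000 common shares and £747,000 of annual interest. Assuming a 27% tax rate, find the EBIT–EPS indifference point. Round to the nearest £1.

£3,201,800

At indifference, (EBIT − 25,000)(1 − t)/220,000 = (EBIT − 747,000)(1 − t)/170,000.
Cancelling (1 − t) and cross-multiplying: 170,000·(EBIT − 25,000) = 220,000·(EBIT − 747,000).
EBIT × (220,000 − 170,000) = 747,000 × 220,000 − 25,000 × 170,000 = 160,090,000,000, so EBIT = 160,090,000,000 ÷ 50,000 = 3,201,800.00.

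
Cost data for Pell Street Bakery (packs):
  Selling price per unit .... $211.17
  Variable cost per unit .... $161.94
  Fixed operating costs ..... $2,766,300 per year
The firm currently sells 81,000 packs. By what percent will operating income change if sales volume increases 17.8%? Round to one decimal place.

+58.1%

Total contribution margin = 81,000 × $49.23 = $3,987,630.00.
EBIT = $3,987,630.00 − $2,766,300 = $1,221,330.00.
So DOL = total CM / EBIT = $3,987,630.00 / $1,221,330.00 = 3.2650.
So EBIT moves 3.2650 × (+17.8%) = +58.1%.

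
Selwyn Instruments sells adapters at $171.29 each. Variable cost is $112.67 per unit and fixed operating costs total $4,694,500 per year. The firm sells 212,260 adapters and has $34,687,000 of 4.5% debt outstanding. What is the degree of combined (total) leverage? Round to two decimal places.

2.01

Total contribution margin = 212,260 × $58.62 = $12,442,681.20.
Operating income = contribution − fixed costs = $12,442,681.20 − $4,694,500 = $7,748,181.20. Interest = $1,560,915.00, so EBIT − I = $6,187,266.20.
DCL = contribution ÷ (EBIT − I) = $12,442,681.20 ÷ $6,187,266.20 = 2.0110.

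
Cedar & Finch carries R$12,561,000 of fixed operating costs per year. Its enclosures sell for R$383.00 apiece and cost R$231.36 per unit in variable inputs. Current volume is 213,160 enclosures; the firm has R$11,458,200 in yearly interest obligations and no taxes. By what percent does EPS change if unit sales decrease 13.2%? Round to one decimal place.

-51.4%

Contribution at this volume is 213,160 × R$151.64 = R$32,323,582.40.
EBIT = R$32,323,582.40 − R$12,561,000 = R$19,762,582.40.
Interest = R$11,458,200.00, so EBIT − I = R$8,304,382.40.
DCL = total CM / (EBIT − I) = R$32,323,582.40 / R$8,304,382.40 = 3.8924.
%ΔEPS = DCL × %ΔSales = 3.8924 × -13.2% = -51.4%.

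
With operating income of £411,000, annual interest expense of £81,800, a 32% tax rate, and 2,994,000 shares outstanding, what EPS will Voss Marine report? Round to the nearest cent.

Pre-tax income = £411,000 − £81,800.00 = £329,200.00.
After tax at 32%: net income = £329,200.00 × 0.68 = £223,856.00.
EPS = £223,856.00 ÷ 2,994,000 = £0.07.

£0.07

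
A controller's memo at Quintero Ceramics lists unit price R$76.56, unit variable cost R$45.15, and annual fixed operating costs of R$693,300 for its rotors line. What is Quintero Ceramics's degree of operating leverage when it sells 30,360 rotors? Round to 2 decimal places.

Total contribution margin = 30,360 × R$31.41 = R$953,607.60.
Operating income = contribution − fixed costs = R$953,607.60 − R$693,300 = R$260,307.60.
DOL = contribution ÷ EBIT = R$953,607.60 ÷ R$260,307.60 = 3.6634.

3.66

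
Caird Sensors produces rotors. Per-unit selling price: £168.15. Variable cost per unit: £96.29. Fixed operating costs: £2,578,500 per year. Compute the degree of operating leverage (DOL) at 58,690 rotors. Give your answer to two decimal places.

Total contribution margin = 58,690 × £71.86 = £4,217,463.40.
EBIT = £4,217,463.40 − £2,578,500 = £1,638,963.40.
DOL = contribution ÷ EBIT = £4,217,463.40 ÷ £1,638,963.40 = 2.5733.

2.57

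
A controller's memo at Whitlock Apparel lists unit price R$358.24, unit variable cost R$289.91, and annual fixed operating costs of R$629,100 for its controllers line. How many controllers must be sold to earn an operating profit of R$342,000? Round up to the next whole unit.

14,212 controllers

Each unit contributes R$358.24 − R$289.91 = R$68.33.
Need Q such that Q × R$68.33 − R$629,100 = R$342,000, i.e. Q = R$971,100 / R$68.33 = 14,211.91 → 14,212.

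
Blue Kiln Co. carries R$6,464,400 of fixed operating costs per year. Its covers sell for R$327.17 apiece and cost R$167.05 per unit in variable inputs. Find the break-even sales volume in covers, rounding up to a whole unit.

40,373 covers

Unit CM = price − variable cost = R$327.17 − R$167.05 = R$160.12.
Break-even Q = R$6,464,400 / R$160.12 = 40,372.22 → 40,373 covers.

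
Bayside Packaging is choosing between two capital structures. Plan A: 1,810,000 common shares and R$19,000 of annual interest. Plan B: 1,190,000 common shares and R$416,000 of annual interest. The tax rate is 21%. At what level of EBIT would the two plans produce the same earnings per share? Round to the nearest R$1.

R$1,177,984

Set EPS_A = EPS_B: (EBIT − R$19,000)(1 − 0.21) ÷ 1,810,000 = (EBIT − R$416,000)(1 − 0.21) ÷ 1,190,000.
Cancelling (1 − t) and cross-multiplying: 1,190,000·(EBIT − 19,000) = 1,810,000·(EBIT − 416,000).
Solving, EBIT = (416,000·1,810,000 − 19,000·1,190,000) / (1,810,000 − 1,190,000) = 730,350,000,000 / 620,000 = 1,177,983.87.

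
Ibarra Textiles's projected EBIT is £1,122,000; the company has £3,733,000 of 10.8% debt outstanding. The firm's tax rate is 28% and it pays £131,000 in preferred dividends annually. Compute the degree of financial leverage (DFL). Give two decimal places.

Interest = £403,164.00.
Preferred dividends grossed up pre-tax: £131,000 / (1 − 0.28) = £181,944.44.
DFL = EBIT ÷ [EBIT − I − D_p/(1−t)] = £1,122,000 ÷ [£1,122,000 − £403,164.00 − £181,944.44] = £1,122,000 ÷ £536,891.56 = 2.0898.

2.09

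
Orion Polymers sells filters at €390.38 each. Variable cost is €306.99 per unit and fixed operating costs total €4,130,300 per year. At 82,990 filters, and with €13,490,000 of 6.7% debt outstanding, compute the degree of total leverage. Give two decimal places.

At 82,990 units, contribution = 82,990 × €83.39 = €6,920,536.10.
Subtracting fixed costs: EBIT = €6,920,536.10 − €4,130,300 = €2,790,236.10. Interest = €903,830.00.
DOL = €6,920,536.10 ÷ €2,790,236.10 = 2.4803; DFL = €2,790,236.10 ÷ €1,886,406.10 = 1.4791.
DCL = DOL × DFL = 2.4803 × 1.4791 = 3.6686.

3.67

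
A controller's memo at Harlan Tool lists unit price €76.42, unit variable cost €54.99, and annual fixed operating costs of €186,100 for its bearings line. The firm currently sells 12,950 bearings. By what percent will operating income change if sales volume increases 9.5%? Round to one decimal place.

+28.8%

At 12,950 units, contribution = 12,950 × €21.43 = €277,518.50.
Operating income = contribution − fixed costs = €277,518.50 − €186,100 = €91,418.50.
DOL = contribution ÷ EBIT = €277,518.50 ÷ €91,418.50 = 3.0357.
Operating income changes by 3.0357 × +9.5% = +28.8%.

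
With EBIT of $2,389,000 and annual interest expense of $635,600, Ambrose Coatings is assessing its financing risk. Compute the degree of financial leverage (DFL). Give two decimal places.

Interest = $635,600.00.
Degree of financial leverage = EBIT / (EBIT − interest) = $2,389,000 / $1,753,400.00 = 1.3625.

1.36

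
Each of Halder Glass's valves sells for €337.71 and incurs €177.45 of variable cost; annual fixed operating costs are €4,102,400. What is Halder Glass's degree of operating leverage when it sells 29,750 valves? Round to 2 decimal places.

7.17

At 29,750 units, contribution = 29,750 × €160.26 = €4,767,735.00.
EBIT = €4,767,735.00 − €4,102,400 = €665,335.00.
DOL = contribution ÷ EBIT = €4,767,735.00 ÷ €665,335.00 = 7.1659.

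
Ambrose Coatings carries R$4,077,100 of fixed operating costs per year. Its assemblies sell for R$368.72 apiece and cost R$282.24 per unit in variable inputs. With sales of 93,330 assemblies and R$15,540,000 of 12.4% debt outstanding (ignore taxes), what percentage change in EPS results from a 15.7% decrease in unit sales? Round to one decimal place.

Total contribution margin = 93,330 × R$86.48 = R$8,071,178.40.
Subtracting fixed costs: EBIT = R$8,071,178.40 − R$4,077,100 = R$3,994,078.40.
Interest = R$1,926,960.00, so EBIT − I = R$2,067,118.40.
Degree of combined leverage = contribution ÷ (EBIT − I) = R$8,071,178.40 ÷ R$2,067,118.40 = 3.9046.
EPS therefore changes by 3.9046 × (-15.7%) = -61.3%.

-61.3%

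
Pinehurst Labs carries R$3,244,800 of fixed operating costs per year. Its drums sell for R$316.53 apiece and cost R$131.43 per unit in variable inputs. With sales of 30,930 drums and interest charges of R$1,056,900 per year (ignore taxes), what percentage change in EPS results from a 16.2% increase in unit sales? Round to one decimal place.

Total contribution margin = 30,930 × R$185.10 = R$5,725,143.00.
Operating income = contribution − fixed costs = R$5,725,143.00 − R$3,244,800 = R$2,480,343.00.
Interest = R$1,056,900.00, so EBIT − I = R$1,423,443.00.
DCL = total CM / (EBIT − I) = R$5,725,143.00 / R$1,423,443.00 = 4.0220.
EPS therefore changes by 4.0220 × (+16.2%) = +65.2%.

+65.2%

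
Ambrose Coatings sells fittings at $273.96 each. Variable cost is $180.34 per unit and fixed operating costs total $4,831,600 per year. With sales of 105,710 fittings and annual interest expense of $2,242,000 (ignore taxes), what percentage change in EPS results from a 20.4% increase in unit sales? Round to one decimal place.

Total contribution margin = 105,710 × $93.62 = $9,896,570.20.
EBIT = $9,896,570.20 − $4,831,600 = $5,064,970.20.
Interest = $2,242,000.00, so EBIT − I = $2,822,970.20.
Degree of combined leverage = contribution ÷ (EBIT − I) = $9,896,570.20 ÷ $2,822,970.20 = 3.5057.
%ΔEPS = DCL × %ΔSales = 3.5057 × +20.4% = +71.5%.

+71.5%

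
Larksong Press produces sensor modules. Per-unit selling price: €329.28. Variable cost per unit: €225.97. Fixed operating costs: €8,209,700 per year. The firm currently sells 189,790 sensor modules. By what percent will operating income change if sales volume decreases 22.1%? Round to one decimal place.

-38.0%

Contribution at this volume is 189,790 × €103.31 = €19,607,204.90.
EBIT = €19,607,204.90 − €8,209,700 = €11,397,504.90.
Degree of operating leverage = €19,607,204.90 / €11,397,504.90 = 1.7203.
%ΔEBIT = DOL × %ΔSales = 1.7203 × -22.1% = -38.0%.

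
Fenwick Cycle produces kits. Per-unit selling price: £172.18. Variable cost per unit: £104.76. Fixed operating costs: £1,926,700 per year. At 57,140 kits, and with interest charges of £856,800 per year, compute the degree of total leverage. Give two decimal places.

3.60

At 57,140 units, contribution = 57,140 × £67.42 = £3,852,378.80.
Operating income = contribution − fixed costs = £3,852,378.80 − £1,926,700 = £1,925,678.80. Interest = £856,800.00.
DOL = £3,852,378.80 ÷ £1,925,678.80 = 2.0005; DFL = £1,925,678.80 ÷ £1,068,878.80 = 1.8016.
Combined leverage = 2.0005 × 1.8016 = 3.6041.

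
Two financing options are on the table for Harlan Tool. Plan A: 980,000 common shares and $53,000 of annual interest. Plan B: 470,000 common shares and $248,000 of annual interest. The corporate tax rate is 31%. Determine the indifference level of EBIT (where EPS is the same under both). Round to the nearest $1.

Set EPS_A = EPS_B: (EBIT − $53,000)(1 − 0.31) ÷ 980,000 = (EBIT − $248,000)(1 − 0.31) ÷ 470,000.
The (1 − t) factor cancels: (EBIT − 53,000) × 470,000 = (EBIT − 248,000) × 980,000.
EBIT × (980,000 − 470,000) = 248,000 × 980,000 − 53,000 × 470,000 = 218,130,000,000, so EBIT = 218,130,000,000 ÷ 510,000 = 427,705.88.

$427,706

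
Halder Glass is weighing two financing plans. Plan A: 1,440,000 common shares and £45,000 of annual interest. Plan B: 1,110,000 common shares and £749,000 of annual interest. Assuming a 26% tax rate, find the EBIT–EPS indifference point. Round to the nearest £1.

£3,117,000

At indifference, (EBIT − 45,000)(1 − t)/1,440,000 = (EBIT − 749,000)(1 − t)/1,110,000.
Cancelling (1 − t) and cross-multiplying: 1,110,000·(EBIT − 45,000) = 1,440,000·(EBIT − 749,000).
EBIT × (1,440,000 − 1,110,000) = 749,000 × 1,440,000 − 45,000 × 1,110,000 = 1,028,610,000,000, so EBIT = 1,028,610,000,000 ÷ 330,000 = 3,117,000.00.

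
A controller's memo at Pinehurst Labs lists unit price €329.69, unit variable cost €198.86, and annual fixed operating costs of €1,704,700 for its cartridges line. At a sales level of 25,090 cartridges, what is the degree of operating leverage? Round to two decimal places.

2.08

Total contribution margin = 25,090 × €130.83 = €3,282,524.70.
EBIT = €3,282,524.70 − €1,704,700 = €1,577,824.70.
DOL = contribution ÷ EBIT = €3,282,524.70 ÷ €1,577,824.70 = 2.0804.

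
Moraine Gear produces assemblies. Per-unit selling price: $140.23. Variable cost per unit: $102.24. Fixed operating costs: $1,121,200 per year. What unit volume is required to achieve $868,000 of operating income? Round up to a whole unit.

52,362 assemblies

Each unit contributes $140.23 − $102.24 = $37.99.
Required volume = (fixed costs + target profit) ÷ CM = ($1,121,200 + $868,000) ÷ $37.99 = 52,361.15, so 52,362 assemblies.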